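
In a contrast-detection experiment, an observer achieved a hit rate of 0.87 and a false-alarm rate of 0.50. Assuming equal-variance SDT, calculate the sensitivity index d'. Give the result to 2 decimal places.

Φ⁻¹(H) = 1.1264
Φ⁻¹(FA) = 0.0000
d' = z(H) − z(FA) = 1.1264 − 0.0000 = 1.1264

d' = 1.13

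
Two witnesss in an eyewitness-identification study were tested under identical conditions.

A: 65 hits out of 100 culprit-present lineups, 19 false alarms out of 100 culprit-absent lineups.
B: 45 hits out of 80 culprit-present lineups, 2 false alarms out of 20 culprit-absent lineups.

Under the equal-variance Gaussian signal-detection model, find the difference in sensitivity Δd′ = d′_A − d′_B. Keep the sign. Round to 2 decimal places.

A: z(0.6500) = 0.385, z(0.1900) = -0.878, d' = 1.263
B: z(0.5625) = 0.157, z(0.1000) = -1.282, d' = 1.439
Δd' = d'_A − d'_B = 1.263 − 1.439 = -0.176
B has the higher sensitivity.

Δd′ = -0.18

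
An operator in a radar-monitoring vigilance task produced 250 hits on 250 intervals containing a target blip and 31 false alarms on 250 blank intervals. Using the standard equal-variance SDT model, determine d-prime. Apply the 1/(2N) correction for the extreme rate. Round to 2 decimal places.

The hit rate is 250/250 = 1, so apply the 1/(2N) correction: H → 1 − 1/(2·250) = 0.99800.
z(H) = z(0.99800) = 2.878
z(FA) = z(0.12400) = -1.155
d' = 2.878 − (-1.155) = 4.033

d-prime = 4.03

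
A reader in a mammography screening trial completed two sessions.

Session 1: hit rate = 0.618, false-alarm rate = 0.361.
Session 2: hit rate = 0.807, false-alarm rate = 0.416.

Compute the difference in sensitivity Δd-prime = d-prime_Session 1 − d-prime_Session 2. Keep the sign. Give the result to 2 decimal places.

Session 1: z(0.618) = 0.300, z(0.361) = -0.356, d' = 0.656
Session 2: z(0.807) = 0.867, z(0.416) = -0.212, d' = 1.079
Δd' = d'_Session 1 − d'_Session 2 = 0.656 − 1.079 = -0.423
Session 2 has the higher sensitivity.

Δd-prime = -0.42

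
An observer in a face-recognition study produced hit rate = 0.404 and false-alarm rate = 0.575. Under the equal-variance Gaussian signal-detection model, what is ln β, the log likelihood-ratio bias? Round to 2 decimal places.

Φ⁻¹(H) = Φ⁻¹(0.404) = -0.243
Φ⁻¹(FA) = Φ⁻¹(0.575) = 0.189
ln β = −½·[z(H)² − z(FA)²] = −0.5 × (0.059 − 0.036) = -0.0115

ln β = -0.01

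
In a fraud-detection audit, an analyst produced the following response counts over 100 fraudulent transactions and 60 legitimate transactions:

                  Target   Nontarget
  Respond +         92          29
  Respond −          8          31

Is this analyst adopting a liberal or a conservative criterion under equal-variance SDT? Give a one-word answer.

z(H) = 1.405, z(FA) = -0.042
c = −½·(z(H) + z(FA)) = -0.6815
c < 0 → liberal criterion (biased toward responding “yes”).

liberal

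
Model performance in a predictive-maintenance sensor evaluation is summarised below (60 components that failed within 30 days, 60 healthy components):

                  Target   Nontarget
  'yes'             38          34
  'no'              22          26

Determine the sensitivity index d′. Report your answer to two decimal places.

d′ = 0.17

H = 38/60 = 0.6333
FA = 34/60 = 0.5667
z(0.6333) = 0.341, z(0.5667) = 0.168
d' = z(H) − z(FA) = 0.341 − 0.168 = 0.173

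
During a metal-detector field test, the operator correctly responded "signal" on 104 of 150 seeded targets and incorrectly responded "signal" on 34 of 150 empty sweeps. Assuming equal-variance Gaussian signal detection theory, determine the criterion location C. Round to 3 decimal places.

H = 104/150 = 0.6933
FA = 34/150 = 0.2267
Φ⁻¹(H) = Φ⁻¹(0.6933) = 0.5052
Φ⁻¹(FA) = Φ⁻¹(0.2267) = -0.7498
c = −½·[z(H) + z(FA)] = −0.5 × (0.5052 + (-0.7498)) = 0.1223

C = 0.122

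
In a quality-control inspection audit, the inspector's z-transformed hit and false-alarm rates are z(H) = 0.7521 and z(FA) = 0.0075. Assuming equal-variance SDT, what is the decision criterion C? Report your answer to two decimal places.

c = −½·[z(H) + z(FA)] = −½·(0.7521 + 0.0075) = -0.3798
c < 0: the inspector has a liberal response bias.

C = -0.38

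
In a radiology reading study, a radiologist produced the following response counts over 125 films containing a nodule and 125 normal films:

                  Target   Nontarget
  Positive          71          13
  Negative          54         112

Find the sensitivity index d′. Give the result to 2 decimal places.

H = 71/125 = 0.5680
FA = 13/125 = 0.1040
z(H) = 0.171
z(FA) = -1.259
d' = z(H) − z(FA) = 0.171 − (-1.259) = 1.430

d′ = 1.43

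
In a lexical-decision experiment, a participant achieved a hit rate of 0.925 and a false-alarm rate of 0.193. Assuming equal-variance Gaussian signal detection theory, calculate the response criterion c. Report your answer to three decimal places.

c = -0.286

Φ⁻¹(H) = 1.4395
Φ⁻¹(FA) = -0.8669
c = −½·[z(H) + z(FA)] = −0.5 × (1.4395 + (-0.8669)) = -0.2863
c < 0: the participant has a liberal response bias.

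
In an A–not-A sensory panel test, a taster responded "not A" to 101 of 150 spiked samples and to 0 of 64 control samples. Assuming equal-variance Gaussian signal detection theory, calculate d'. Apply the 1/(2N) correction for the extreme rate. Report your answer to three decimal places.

The false-alarm rate is 0/64 = 0, so apply the 1/(2N) correction: FA → 1/(2·64) = 0.00781.
z(H) = z(0.67333) = 0.4491
z(FA) = z(0.00781) = -2.4177
d' = 0.4491 − (-2.4177) = 2.8668

d' = 2.867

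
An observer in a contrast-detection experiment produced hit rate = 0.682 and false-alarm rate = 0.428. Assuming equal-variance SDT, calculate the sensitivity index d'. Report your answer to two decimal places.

d' = 0.65

z(H) = 0.4733
z(FA) = -0.1815
d' = z(H) − z(FA) = 0.4733 − (-0.1815) = 0.6548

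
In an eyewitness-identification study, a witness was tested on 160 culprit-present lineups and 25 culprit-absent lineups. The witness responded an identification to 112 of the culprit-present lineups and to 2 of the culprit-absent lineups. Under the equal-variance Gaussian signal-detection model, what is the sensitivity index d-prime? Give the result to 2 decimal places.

H = 112/160 = 0.7000
FA = 2/25 = 0.0800
Φ⁻¹(H) = 0.524
Φ⁻¹(FA) = -1.405
d' = z(H) − z(FA) = 0.524 − (-1.405) = 1.929

d-prime = 1.93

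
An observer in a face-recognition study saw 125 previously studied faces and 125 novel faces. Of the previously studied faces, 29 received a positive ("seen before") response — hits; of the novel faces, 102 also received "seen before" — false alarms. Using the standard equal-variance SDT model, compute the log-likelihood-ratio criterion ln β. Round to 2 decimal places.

ln β = 0.14

H = 29/125 = 0.2320
FA = 102/125 = 0.8160
z(0.2320) = -0.732, z(0.8160) = 0.900
ln β = −½·[z(H)² − z(FA)²] = −0.5 × (0.536 − 0.810) = 0.137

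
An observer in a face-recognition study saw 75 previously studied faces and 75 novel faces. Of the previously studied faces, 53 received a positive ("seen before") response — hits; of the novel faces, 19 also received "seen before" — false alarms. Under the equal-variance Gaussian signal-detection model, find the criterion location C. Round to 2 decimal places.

H = 53/75 = 0.7067
FA = 19/75 = 0.2533
z(H) = z(0.7067) = 0.544
z(FA) = z(0.2533) = -0.664
c = −½·[z(H) + z(FA)] = −0.5 × (0.544 + (-0.664)) = 0.060

C = 0.06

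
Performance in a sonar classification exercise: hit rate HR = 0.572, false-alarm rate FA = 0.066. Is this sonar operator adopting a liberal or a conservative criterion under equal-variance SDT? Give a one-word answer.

z(H) = 0.181, z(FA) = -1.506
c = −½·(z(H) + z(FA)) = 0.6625
c > 0 → conservative criterion (biased toward responding “no”).

conservative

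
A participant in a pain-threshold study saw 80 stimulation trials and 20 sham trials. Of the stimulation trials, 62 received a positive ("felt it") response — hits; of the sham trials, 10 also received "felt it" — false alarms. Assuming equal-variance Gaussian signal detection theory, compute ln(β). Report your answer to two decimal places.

H = 62/80 = 0.7750
FA = 10/20 = 0.5000
z(0.7750) = 0.755, z(0.5000) = 0.000
ln β = −½·[z(H)² − z(FA)²] = −0.5 × (0.570 − 0.000) = -0.285

ln β = -0.29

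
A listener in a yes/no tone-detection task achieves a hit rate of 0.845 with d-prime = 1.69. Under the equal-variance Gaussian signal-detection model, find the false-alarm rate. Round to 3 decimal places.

false-alarm rate = 0.250

z(hit rate) = z(0.845) = 1.0152
z(FA) = z(H) − d' = 1.0152 − 1.69 = -0.6748
false-alarm rate = Φ(-0.6748) = 0.2499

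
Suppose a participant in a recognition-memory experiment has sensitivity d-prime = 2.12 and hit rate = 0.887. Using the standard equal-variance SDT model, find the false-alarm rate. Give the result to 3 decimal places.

false-alarm rate = 0.182

z(hit rate) = z(0.887) = 1.2107
z(FA) = z(H) − d' = 1.2107 − 2.12 = -0.9093
false-alarm rate = Φ(-0.9093) = 0.1816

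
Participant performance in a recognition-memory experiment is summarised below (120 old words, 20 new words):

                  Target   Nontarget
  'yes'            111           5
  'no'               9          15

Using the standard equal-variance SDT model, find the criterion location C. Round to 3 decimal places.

C = -0.383

H = 111/120 = 0.9250
FA = 5/20 = 0.2500
z(H) = 1.4395
z(FA) = -0.6745
c = −½·[z(H) + z(FA)] = −0.5 × (1.4395 + (-0.6745)) = -0.3825
c < 0: the participant has a liberal response bias.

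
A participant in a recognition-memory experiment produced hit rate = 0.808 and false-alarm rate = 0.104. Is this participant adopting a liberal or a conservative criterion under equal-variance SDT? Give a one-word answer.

z(H) = 0.871, z(FA) = -1.259
c = −½·(z(H) + z(FA)) = 0.194
c > 0 → conservative criterion (biased toward responding “no”).

conservative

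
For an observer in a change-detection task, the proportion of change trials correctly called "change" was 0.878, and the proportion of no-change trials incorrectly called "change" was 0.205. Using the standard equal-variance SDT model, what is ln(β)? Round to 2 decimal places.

ln β = -0.34

z(0.878) = 1.165, z(0.205) = -0.824
ln β = −½·[z(H)² − z(FA)²] = −0.5 × (1.357 − 0.679) = -0.339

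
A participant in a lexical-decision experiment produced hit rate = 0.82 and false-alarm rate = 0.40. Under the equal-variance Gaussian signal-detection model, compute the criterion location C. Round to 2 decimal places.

C = -0.33

z(H) = 0.915
z(FA) = -0.253
c = −½·[z(H) + z(FA)] = −0.5 × (0.915 + (-0.253)) = -0.331
c < 0: the participant has a liberal response bias.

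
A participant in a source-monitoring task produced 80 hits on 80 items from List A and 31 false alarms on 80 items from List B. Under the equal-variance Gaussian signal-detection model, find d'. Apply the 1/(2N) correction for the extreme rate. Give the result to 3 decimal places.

d' = 2.784

The hit rate is 80/80 = 1, so apply the 1/(2N) correction: H → 1 − 1/(2·80) = 0.99375.
z(H) = z(0.99375) = 2.4977
z(FA) = z(0.38750) = -0.2858
d' = 2.4977 − (-0.2858) = 2.7835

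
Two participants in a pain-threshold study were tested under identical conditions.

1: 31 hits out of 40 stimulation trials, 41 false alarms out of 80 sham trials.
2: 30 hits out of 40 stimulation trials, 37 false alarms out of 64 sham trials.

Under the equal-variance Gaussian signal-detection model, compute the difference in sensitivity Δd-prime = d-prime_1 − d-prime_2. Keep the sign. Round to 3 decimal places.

Δd-prime = 0.247

1: z(0.7750) = 0.7554, z(0.5125) = 0.0313, d' = 0.7241
2: z(0.7500) = 0.6745, z(0.5781) = 0.1970, d' = 0.4775
Δd' = d'_1 − d'_2 = 0.7241 − 0.4775 = 0.2466
1 has the higher sensitivity.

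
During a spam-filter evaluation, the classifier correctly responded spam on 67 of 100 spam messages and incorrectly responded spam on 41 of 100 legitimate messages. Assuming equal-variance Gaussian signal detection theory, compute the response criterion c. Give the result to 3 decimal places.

H = 67/100 = 0.6700
FA = 41/100 = 0.4100
z(0.6700) = 0.4399, z(0.4100) = -0.2275
c = −½·[z(H) + z(FA)] = −0.5 × (0.4399 + (-0.2275)) = -0.1062
c < 0: the classifier has a liberal response bias.

c = -0.106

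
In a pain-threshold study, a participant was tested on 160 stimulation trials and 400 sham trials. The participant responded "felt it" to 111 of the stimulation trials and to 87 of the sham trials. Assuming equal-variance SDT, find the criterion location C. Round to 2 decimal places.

C = 0.14

H = 111/160 = 0.6937
FA = 87/400 = 0.2175
Φ⁻¹(H) = 0.506
Φ⁻¹(FA) = -0.781
c = −½·[z(H) + z(FA)] = −0.5 × (0.506 + (-0.781)) = 0.1375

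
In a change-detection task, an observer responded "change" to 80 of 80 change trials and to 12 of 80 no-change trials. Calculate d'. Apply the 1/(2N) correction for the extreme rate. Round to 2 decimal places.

The hit rate is 80/80 = 1, so apply the 1/(2N) correction: H → 1 − 1/(2·80) = 0.99375.
z(H) = z(0.99375) = 2.498
z(FA) = z(0.15000) = -1.036
d' = 2.498 − (-1.036) = 3.534

d' = 3.53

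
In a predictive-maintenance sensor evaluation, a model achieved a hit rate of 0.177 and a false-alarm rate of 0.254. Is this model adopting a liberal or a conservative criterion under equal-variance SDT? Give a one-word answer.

z(H) = -0.927, z(FA) = -0.662
c = −½·(z(H) + z(FA)) = 0.7945
c > 0 → conservative criterion (biased toward responding “no”).

conservative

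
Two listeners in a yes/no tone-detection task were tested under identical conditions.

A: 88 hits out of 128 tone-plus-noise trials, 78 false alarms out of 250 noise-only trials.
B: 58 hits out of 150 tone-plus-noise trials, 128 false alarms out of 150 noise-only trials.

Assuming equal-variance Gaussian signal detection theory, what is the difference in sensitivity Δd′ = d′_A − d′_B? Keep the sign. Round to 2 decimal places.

Δd′ = 2.32

A: z(0.6875) = 0.489, z(0.3120) = -0.490, d' = 0.979
B: z(0.3867) = -0.288, z(0.8533) = 1.051, d' = -1.339
Δd' = d'_A − d'_B = 0.979 − (-1.339) = 2.318
A has the higher sensitivity.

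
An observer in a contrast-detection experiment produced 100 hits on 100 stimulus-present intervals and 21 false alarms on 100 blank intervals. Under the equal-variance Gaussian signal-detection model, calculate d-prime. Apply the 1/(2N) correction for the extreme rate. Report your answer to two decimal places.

The hit rate is 100/100 = 1, so apply the 1/(2N) correction: H → 1 − 1/(2·100) = 0.99500.
z(H) = z(0.99500) = 2.576
z(FA) = z(0.21000) = -0.806
d' = 2.576 − (-0.806) = 3.382

d-prime = 3.38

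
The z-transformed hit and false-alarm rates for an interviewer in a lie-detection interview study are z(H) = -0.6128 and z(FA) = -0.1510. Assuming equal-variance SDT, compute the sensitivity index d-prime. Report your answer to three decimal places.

d' = z(H) − z(FA) = -0.6128 − (-0.1510) = -0.4618

d-prime = -0.462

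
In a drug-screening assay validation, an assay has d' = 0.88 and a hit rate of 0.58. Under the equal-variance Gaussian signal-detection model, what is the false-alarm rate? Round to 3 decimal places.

false-alarm rate = 0.249

z(hit rate) = z(0.58) = 0.2019
z(FA) = z(H) − d' = 0.2019 − 0.88 = -0.6781
false-alarm rate = Φ(-0.6781) = 0.2489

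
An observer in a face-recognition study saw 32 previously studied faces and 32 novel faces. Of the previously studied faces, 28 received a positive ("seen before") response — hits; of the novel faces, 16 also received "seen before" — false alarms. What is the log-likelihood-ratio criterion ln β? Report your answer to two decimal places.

H = 28/32 = 0.8750
FA = 16/32 = 0.5000
z(H) = z(0.8750) = 1.150
z(FA) = z(0.5000) = 0.000
ln β = −½·[z(H)² − z(FA)²] = −0.5 × (1.323 − 0.000) = -0.6615

ln β = -0.66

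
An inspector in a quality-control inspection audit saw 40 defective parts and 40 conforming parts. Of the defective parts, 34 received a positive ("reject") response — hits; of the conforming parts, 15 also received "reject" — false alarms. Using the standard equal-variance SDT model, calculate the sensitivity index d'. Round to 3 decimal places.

H = 34/40 = 0.8500
FA = 15/40 = 0.3750
z(H) = z(0.8500) = 1.0364
z(FA) = z(0.3750) = -0.3186
d' = z(H) − z(FA) = 1.0364 − (-0.3186) = 1.3550

d' = 1.355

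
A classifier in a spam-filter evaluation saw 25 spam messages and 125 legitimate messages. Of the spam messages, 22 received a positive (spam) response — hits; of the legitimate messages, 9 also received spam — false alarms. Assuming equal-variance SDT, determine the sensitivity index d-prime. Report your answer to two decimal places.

H = 22/25 = 0.8800
FA = 9/125 = 0.0720
z(H) = 1.175
z(FA) = -1.461
d' = z(H) − z(FA) = 1.175 − (-1.461) = 2.636

d-prime = 2.64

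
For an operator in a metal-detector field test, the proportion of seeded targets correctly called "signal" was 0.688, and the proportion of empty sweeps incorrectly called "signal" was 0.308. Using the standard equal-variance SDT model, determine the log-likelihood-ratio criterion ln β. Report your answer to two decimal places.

ln β = 0.01

z(H) = 0.490
z(FA) = -0.502
ln β = −½·[z(H)² − z(FA)²] = −0.5 × (0.240 − 0.252) = 0.006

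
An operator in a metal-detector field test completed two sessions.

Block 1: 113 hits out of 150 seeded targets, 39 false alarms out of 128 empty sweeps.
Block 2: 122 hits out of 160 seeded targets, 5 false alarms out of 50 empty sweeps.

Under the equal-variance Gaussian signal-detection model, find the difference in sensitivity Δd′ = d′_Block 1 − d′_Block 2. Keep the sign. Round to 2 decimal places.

Block 1: z(0.7533) = 0.685, z(0.3047) = -0.511, d' = 1.196
Block 2: z(0.7625) = 0.714, z(0.1000) = -1.282, d' = 1.996
Δd' = d'_Block 1 − d'_Block 2 = 1.196 − 1.996 = -0.800
Block 2 has the higher sensitivity.

Δd′ = -0.80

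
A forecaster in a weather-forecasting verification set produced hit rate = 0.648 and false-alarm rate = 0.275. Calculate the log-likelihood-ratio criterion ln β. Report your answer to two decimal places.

Φ⁻¹(H) = Φ⁻¹(0.648) = 0.380
Φ⁻¹(FA) = Φ⁻¹(0.275) = -0.598
ln β = −½·[z(H)² − z(FA)²] = −0.5 × (0.144 − 0.358) = 0.107

ln β = 0.11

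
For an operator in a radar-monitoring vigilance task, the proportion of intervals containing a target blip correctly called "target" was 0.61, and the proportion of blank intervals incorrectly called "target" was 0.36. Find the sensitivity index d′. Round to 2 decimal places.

d′ = 0.64

z(0.61) = 0.279, z(0.36) = -0.358
d' = z(H) − z(FA) = 0.279 − (-0.358) = 0.637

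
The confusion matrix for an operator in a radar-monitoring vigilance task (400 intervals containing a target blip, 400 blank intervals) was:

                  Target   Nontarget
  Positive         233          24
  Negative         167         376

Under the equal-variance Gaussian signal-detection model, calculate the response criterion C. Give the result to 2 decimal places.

C = 0.67

H = 233/400 = 0.5825
FA = 24/400 = 0.0600
Φ⁻¹(H) = 0.208
Φ⁻¹(FA) = -1.555
c = −½·[z(H) + z(FA)] = −0.5 × (0.208 + (-1.555)) = 0.6735
c > 0: the operator has a conservative response bias.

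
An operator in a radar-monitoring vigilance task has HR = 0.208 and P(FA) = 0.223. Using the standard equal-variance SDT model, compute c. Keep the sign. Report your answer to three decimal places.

z(0.208) = -0.8134, z(0.223) = -0.7621
c = −½·[z(H) + z(FA)] = −0.5 × (-0.8134 + (-0.7621)) = 0.78775
c > 0: the operator has a conservative response bias.

c = 0.788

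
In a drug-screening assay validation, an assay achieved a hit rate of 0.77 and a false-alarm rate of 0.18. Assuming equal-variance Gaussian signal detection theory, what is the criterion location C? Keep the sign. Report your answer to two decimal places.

z(H) = z(0.77) = 0.7388
z(FA) = z(0.18) = -0.9154
c = −½·[z(H) + z(FA)] = −0.5 × (0.7388 + (-0.9154)) = 0.0883
c > 0: the assay has a conservative response bias.

C = 0.09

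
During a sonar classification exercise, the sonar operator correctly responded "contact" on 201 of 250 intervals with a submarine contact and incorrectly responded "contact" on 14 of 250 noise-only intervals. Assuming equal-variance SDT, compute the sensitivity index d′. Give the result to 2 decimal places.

d′ = 2.45

H = 201/250 = 0.8040
FA = 14/250 = 0.0560
Φ⁻¹(H) = Φ⁻¹(0.8040) = 0.8560
Φ⁻¹(FA) = Φ⁻¹(0.0560) = -1.5893
d' = z(H) − z(FA) = 0.8560 − (-1.5893) = 2.4453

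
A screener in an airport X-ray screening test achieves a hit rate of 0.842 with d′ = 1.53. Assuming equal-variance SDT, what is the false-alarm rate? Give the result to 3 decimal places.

z(hit rate) = z(0.842) = 1.0027
z(FA) = z(H) − d' = 1.0027 − 1.53 = -0.5273
false-alarm rate = Φ(-0.5273) = 0.2990

false-alarm rate = 0.299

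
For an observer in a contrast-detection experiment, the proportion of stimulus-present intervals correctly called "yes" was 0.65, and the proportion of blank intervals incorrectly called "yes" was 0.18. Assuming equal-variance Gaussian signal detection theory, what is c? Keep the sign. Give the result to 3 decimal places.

z(0.65) = 0.3853, z(0.18) = -0.9154
c = −½·[z(H) + z(FA)] = −0.5 × (0.3853 + (-0.9154)) = 0.26505

c = 0.265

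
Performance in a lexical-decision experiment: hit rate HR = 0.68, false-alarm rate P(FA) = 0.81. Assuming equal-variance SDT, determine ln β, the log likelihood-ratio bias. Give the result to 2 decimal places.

z(H) = z(0.68) = 0.468
z(FA) = z(0.81) = 0.878
ln β = −½·[z(H)² − z(FA)²] = −0.5 × (0.219 − 0.771) = 0.276

ln β = 0.28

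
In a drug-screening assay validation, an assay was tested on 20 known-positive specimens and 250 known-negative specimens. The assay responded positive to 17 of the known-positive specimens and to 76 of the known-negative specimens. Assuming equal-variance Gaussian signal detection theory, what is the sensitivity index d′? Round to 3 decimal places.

d′ = 1.549

H = 17/20 = 0.8500
FA = 76/250 = 0.3040
z(H) = z(0.8500) = 1.0364
z(FA) = z(0.3040) = -0.5129
d' = z(H) − z(FA) = 1.0364 − (-0.5129) = 1.5493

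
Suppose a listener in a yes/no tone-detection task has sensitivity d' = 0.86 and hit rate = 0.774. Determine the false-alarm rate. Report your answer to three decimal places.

z(hit rate) = z(0.774) = 0.7521
z(FA) = z(H) − d' = 0.7521 − 0.86 = -0.1079
false-alarm rate = Φ(-0.1079) = 0.4570

false-alarm rate = 0.457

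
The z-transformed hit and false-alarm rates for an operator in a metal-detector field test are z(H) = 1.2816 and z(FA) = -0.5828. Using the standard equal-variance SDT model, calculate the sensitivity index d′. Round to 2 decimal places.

d′ = 1.86

d' = z(H) − z(FA) = 1.2816 − (-0.5828) = 1.8644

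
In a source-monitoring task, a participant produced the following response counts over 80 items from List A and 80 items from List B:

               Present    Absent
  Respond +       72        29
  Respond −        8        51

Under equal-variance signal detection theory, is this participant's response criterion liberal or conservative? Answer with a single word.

z(H) = 1.282, z(FA) = -0.352
c = −½·(z(H) + z(FA)) = -0.465
c < 0 → liberal criterion (biased toward responding “yes”).

liberal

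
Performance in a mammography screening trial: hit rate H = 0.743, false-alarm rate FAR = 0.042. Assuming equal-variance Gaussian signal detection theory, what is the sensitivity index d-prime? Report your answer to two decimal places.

d-prime = 2.38

z(0.743) = 0.6526, z(0.042) = -1.7279
d' = z(H) − z(FA) = 0.6526 − (-1.7279) = 2.3805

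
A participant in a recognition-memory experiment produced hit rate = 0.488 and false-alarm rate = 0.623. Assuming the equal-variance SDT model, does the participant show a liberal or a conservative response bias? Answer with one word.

z(H) = -0.030, z(FA) = 0.313
c = −½·(z(H) + z(FA)) = -0.1415
c < 0 → liberal criterion (biased toward responding “yes”).

liberal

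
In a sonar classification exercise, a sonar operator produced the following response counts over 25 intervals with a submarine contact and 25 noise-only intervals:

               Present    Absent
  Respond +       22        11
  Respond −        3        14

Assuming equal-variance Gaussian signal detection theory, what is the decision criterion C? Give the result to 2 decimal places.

C = -0.51

H = 22/25 = 0.8800
FA = 11/25 = 0.4400
z(0.8800) = 1.1750, z(0.4400) = -0.1510
c = −½·[z(H) + z(FA)] = −0.5 × (1.1750 + (-0.1510)) = -0.5120
c < 0: the sonar operator has a liberal response bias.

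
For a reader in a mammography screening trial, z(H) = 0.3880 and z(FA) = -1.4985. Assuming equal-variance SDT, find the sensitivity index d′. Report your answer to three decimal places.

d′ = 1.887

d' = z(H) − z(FA) = 0.3880 − (-1.4985) = 1.8865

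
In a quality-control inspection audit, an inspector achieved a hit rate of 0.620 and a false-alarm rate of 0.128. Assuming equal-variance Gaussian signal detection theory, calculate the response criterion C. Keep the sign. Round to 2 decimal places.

C = 0.42

z(0.620) = 0.305, z(0.128) = -1.136
c = −½·[z(H) + z(FA)] = −0.5 × (0.305 + (-1.136)) = 0.4155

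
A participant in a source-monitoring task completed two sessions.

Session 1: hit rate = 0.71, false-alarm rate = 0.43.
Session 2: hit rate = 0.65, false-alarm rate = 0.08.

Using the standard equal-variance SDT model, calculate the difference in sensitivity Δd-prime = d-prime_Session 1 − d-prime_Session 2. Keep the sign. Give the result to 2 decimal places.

Session 1: z(0.71) = 0.553, z(0.43) = -0.176, d' = 0.729
Session 2: z(0.65) = 0.385, z(0.08) = -1.405, d' = 1.790
Δd' = d'_Session 1 − d'_Session 2 = 0.729 − 1.790 = -1.061
Session 2 has the higher sensitivity.

Δd-prime = -1.06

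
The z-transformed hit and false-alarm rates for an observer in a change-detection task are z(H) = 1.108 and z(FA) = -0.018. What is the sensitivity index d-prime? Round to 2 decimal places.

d-prime = 1.13

d' = z(H) − z(FA) = 1.108 − (-0.018) = 1.126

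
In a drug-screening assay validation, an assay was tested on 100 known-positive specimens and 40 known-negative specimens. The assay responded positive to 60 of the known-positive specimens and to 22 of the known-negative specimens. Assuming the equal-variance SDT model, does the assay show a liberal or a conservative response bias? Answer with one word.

liberal

z(H) = 0.253, z(FA) = 0.126
c = −½·(z(H) + z(FA)) = -0.1895
c < 0 → liberal criterion (biased toward responding “yes”).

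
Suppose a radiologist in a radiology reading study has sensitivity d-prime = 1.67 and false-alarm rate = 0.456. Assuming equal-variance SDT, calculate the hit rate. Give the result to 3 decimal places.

z(false-alarm rate) = z(0.456) = -0.1105
z(H) = z(FA) + d' = -0.1105 + 1.67 = 1.5595
hit rate = Φ(1.5595) = 0.9406

hit rate = 0.941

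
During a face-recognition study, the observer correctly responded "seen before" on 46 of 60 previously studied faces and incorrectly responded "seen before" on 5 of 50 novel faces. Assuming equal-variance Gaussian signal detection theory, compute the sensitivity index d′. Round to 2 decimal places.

d′ = 2.01

H = 46/60 = 0.7667
FA = 5/50 = 0.1000
z(H) = z(0.7667) = 0.728
z(FA) = z(0.1000) = -1.282
d' = z(H) − z(FA) = 0.728 − (-1.282) = 2.010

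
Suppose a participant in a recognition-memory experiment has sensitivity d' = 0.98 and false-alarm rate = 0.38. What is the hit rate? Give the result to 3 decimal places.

hit rate = 0.750

z(false-alarm rate) = z(0.38) = -0.3055
z(H) = z(FA) + d' = -0.3055 + 0.98 = 0.6745
hit rate = Φ(0.6745) = 0.7500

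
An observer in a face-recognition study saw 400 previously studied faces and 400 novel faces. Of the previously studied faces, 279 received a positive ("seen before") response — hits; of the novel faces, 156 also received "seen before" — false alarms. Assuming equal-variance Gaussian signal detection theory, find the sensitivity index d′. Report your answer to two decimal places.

H = 279/400 = 0.6975
FA = 156/400 = 0.3900
z(0.6975) = 0.5172, z(0.3900) = -0.2793
d' = z(H) − z(FA) = 0.5172 − (-0.2793) = 0.7965

d′ = 0.80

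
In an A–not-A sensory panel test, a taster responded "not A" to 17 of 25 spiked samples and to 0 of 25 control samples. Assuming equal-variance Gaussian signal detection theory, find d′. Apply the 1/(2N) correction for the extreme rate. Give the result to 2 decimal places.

The false-alarm rate is 0/25 = 0, so apply the 1/(2N) correction: FA → 1/(2·25) = 0.02000.
z(H) = z(0.68000) = 0.468
z(FA) = z(0.02000) = -2.054
d' = 0.468 − (-2.054) = 2.522

d′ = 2.52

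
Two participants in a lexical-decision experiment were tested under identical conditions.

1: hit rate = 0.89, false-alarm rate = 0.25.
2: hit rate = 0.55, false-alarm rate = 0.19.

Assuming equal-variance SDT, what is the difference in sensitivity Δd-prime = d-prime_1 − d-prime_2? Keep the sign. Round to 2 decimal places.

Δd-prime = 0.90

1: z(0.89) = 1.227, z(0.25) = -0.674, d' = 1.901
2: z(0.55) = 0.126, z(0.19) = -0.878, d' = 1.004
Δd' = d'_1 − d'_2 = 1.901 − 1.004 = 0.897
1 has the higher sensitivity.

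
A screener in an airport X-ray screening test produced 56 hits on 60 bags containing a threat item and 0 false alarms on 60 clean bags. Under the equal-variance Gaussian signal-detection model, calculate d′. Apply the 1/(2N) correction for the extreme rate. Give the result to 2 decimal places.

The false-alarm rate is 0/60 = 0, so apply the 1/(2N) correction: FA → 1/(2·60) = 0.00833.
z(H) = z(0.93333) = 1.501
z(FA) = z(0.00833) = -2.394
d' = 1.501 − (-2.394) = 3.895

d′ = 3.90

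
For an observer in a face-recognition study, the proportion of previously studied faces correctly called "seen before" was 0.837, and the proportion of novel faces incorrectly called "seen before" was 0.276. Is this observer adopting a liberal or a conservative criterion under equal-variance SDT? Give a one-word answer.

liberal

z(H) = 0.982, z(FA) = -0.595
c = −½·(z(H) + z(FA)) = -0.1935
c < 0 → liberal criterion (biased toward responding “yes”).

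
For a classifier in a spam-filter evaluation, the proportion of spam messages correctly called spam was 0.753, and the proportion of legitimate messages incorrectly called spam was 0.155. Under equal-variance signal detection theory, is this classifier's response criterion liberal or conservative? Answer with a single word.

z(H) = 0.684, z(FA) = -1.015
c = −½·(z(H) + z(FA)) = 0.1655
c > 0 → conservative criterion (biased toward responding “no”).

conservative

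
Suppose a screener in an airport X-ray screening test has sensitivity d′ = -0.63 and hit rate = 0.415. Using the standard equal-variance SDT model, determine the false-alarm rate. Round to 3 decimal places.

false-alarm rate = 0.661

z(hit rate) = z(0.415) = -0.2147
z(FA) = z(H) − d' = -0.2147 − (-0.63) = 0.4153
false-alarm rate = Φ(0.4153) = 0.6610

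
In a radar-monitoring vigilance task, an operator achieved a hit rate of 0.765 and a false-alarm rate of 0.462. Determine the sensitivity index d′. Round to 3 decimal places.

z(H) = z(0.765) = 0.7225
z(FA) = z(0.462) = -0.0954
d' = z(H) − z(FA) = 0.7225 − (-0.0954) = 0.8179

d′ = 0.818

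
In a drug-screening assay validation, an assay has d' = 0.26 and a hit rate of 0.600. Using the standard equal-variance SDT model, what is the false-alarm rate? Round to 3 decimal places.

z(hit rate) = z(0.600) = 0.2533
z(FA) = z(H) − d' = 0.2533 − 0.26 = -0.0067
false-alarm rate = Φ(-0.0067) = 0.4973

false-alarm rate = 0.497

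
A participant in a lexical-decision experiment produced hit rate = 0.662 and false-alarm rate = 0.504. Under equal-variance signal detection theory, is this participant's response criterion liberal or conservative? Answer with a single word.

z(H) = 0.418, z(FA) = 0.010
c = −½·(z(H) + z(FA)) = -0.214
c < 0 → liberal criterion (biased toward responding “yes”).

liberal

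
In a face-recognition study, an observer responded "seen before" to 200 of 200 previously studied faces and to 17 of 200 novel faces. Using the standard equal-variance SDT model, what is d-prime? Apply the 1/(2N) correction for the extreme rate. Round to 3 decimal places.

d-prime = 4.179

The hit rate is 200/200 = 1, so apply the 1/(2N) correction: H → 1 − 1/(2·200) = 0.99750.
z(H) = z(0.99750) = 2.8070
z(FA) = z(0.08500) = -1.3722
d' = 2.8070 − (-1.3722) = 4.1792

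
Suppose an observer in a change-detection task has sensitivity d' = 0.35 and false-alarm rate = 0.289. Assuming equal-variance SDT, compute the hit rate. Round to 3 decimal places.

z(false-alarm rate) = z(0.289) = -0.5563
z(H) = z(FA) + d' = -0.5563 + 0.35 = -0.2063
hit rate = Φ(-0.2063) = 0.4183

hit rate = 0.418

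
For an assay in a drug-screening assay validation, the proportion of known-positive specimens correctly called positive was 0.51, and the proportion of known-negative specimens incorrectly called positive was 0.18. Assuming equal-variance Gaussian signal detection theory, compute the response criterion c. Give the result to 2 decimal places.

c = 0.45

Φ⁻¹(H) = 0.025
Φ⁻¹(FA) = -0.915
c = −½·[z(H) + z(FA)] = −0.5 × (0.025 + (-0.915)) = 0.445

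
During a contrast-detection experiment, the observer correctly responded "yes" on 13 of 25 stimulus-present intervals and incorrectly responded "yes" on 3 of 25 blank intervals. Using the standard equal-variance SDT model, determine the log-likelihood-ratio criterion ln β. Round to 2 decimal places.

H = 13/25 = 0.5200
FA = 3/25 = 0.1200
z(H) = 0.050
z(FA) = -1.175
ln β = −½·[z(H)² − z(FA)²] = −0.5 × (0.003 − 1.381) = 0.689

ln β = 0.69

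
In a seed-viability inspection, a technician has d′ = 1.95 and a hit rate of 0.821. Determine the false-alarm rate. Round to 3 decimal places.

z(hit rate) = z(0.821) = 0.9192
z(FA) = z(H) − d' = 0.9192 − 1.95 = -1.0308
false-alarm rate = Φ(-1.0308) = 0.1513

false-alarm rate = 0.151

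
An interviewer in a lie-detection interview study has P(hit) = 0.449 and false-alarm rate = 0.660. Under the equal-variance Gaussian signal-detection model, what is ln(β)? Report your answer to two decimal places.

z(H) = z(0.449) = -0.128
z(FA) = z(0.660) = 0.412
ln β = −½·[z(H)² − z(FA)²] = −0.5 × (0.016 − 0.170) = 0.077

ln β = 0.08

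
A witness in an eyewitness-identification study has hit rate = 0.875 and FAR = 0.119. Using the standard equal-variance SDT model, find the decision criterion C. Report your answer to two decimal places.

z(0.875) = 1.1503, z(0.119) = -1.1800
c = −½·[z(H) + z(FA)] = −0.5 × (1.1503 + (-1.1800)) = 0.01485
c > 0: the witness has a conservative response bias.

C = 0.01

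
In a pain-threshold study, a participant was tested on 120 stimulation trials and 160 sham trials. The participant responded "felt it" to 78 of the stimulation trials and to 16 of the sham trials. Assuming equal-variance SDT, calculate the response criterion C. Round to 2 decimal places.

H = 78/120 = 0.6500
FA = 16/160 = 0.1000
Φ⁻¹(0.6500) = 0.3853, Φ⁻¹(0.1000) = -1.2816
c = −½·[z(H) + z(FA)] = −0.5 × (0.3853 + (-1.2816)) = 0.44815
c > 0: the participant has a conservative response bias.

C = 0.45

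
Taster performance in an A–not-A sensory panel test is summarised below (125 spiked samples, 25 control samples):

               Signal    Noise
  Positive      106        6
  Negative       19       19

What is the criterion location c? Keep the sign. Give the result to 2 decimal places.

H = 106/125 = 0.8480
FA = 6/25 = 0.2400
z(0.8480) = 1.028, z(0.2400) = -0.706
c = −½·[z(H) + z(FA)] = −0.5 × (1.028 + (-0.706)) = -0.161
c < 0: the taster has a liberal response bias.

c = -0.16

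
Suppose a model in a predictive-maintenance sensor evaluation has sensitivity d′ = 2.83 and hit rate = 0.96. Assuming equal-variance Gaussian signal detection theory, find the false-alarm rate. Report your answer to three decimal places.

z(hit rate) = z(0.96) = 1.7507
z(FA) = z(H) − d' = 1.7507 − 2.83 = -1.0793
false-alarm rate = Φ(-1.0793) = 0.1402

false-alarm rate = 0.140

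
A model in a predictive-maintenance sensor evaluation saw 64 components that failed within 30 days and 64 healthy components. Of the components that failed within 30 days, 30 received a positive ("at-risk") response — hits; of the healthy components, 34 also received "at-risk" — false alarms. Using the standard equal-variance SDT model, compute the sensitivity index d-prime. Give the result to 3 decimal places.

H = 30/64 = 0.4688
FA = 34/64 = 0.5312
z(0.4688) = -0.0783, z(0.5312) = 0.0783
d' = z(H) − z(FA) = -0.0783 − 0.0783 = -0.1566

d-prime = -0.157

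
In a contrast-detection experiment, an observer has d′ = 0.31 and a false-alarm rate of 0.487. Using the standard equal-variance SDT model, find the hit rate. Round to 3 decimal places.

z(false-alarm rate) = z(0.487) = -0.0326
z(H) = z(FA) + d' = -0.0326 + 0.31 = 0.2774
hit rate = Φ(0.2774) = 0.6093

hit rate = 0.609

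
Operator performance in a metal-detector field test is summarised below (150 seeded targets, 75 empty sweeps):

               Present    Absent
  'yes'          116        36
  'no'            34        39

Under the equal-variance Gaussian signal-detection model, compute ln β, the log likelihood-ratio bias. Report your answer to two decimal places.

ln β = -0.28

H = 116/150 = 0.7733
FA = 36/75 = 0.4800
z(H) = 0.750
z(FA) = -0.050
ln β = −½·[z(H)² − z(FA)²] = −0.5 × (0.563 − 0.003) = -0.280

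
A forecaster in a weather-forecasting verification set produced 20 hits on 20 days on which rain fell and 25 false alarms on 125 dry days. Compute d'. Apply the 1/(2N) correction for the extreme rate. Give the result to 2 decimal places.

d' = 2.80

The hit rate is 20/20 = 1, so apply the 1/(2N) correction: H → 1 − 1/(2·20) = 0.97500.
z(H) = z(0.97500) = 1.960
z(FA) = z(0.20000) = -0.842
d' = 1.960 − (-0.842) = 2.802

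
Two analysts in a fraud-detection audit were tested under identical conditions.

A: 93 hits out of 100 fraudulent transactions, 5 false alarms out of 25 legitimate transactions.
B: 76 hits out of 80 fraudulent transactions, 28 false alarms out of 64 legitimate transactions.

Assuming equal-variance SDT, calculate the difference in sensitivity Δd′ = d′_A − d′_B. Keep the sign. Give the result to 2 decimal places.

A: z(0.9300) = 1.476, z(0.2000) = -0.842, d' = 2.318
B: z(0.9500) = 1.645, z(0.4375) = -0.157, d' = 1.802
Δd' = d'_A − d'_B = 2.318 − 1.802 = 0.516
A has the higher sensitivity.

Δd′ = 0.52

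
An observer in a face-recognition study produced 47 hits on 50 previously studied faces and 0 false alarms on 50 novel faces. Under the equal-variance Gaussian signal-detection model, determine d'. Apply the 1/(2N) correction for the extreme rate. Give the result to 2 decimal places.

The false-alarm rate is 0/50 = 0, so apply the 1/(2N) correction: FA → 1/(2·50) = 0.01000.
z(H) = z(0.94000) = 1.555
z(FA) = z(0.01000) = -2.326
d' = 1.555 − (-2.326) = 3.881

d' = 3.88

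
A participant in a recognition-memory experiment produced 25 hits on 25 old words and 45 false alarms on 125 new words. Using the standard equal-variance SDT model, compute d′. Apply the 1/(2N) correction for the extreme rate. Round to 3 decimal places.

The hit rate is 25/25 = 1, so apply the 1/(2N) correction: H → 1 − 1/(2·25) = 0.98000.
z(H) = z(0.98000) = 2.0537
z(FA) = z(0.36000) = -0.3585
d' = 2.0537 − (-0.3585) = 2.4122

d′ = 2.412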